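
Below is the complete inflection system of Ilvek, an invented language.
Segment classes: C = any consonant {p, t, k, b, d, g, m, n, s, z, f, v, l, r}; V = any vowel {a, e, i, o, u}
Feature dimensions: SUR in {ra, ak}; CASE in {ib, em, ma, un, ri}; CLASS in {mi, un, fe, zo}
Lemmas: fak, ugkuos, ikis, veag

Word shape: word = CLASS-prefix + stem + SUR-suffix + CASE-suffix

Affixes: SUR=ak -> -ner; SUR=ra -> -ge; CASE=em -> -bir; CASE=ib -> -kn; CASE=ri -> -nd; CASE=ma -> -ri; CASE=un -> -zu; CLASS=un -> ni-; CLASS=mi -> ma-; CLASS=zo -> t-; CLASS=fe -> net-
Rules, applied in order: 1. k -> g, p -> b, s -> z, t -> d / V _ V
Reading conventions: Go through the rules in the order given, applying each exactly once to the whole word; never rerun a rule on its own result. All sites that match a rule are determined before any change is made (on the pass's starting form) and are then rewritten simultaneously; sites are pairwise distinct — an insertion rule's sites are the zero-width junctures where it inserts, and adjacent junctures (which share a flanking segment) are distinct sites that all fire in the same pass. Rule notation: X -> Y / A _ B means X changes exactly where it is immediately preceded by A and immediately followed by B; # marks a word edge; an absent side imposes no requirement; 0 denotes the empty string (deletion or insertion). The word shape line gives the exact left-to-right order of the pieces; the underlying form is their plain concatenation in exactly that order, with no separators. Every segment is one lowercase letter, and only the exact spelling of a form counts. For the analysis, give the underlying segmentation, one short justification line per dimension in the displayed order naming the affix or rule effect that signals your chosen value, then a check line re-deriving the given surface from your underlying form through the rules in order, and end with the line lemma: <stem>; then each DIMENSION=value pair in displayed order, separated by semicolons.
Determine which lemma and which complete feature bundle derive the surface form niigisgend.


underlying: ni-ikis-ge-nd
SUR=ra - signalled by the affix -ge
CASE=ri - signalled by the affix -nd
CLASS=un - signalled by the affix ni-
check: niikisgend -> niigisgend
lemma: ikis; SUR=ra; CASE=ri; CLASS=un


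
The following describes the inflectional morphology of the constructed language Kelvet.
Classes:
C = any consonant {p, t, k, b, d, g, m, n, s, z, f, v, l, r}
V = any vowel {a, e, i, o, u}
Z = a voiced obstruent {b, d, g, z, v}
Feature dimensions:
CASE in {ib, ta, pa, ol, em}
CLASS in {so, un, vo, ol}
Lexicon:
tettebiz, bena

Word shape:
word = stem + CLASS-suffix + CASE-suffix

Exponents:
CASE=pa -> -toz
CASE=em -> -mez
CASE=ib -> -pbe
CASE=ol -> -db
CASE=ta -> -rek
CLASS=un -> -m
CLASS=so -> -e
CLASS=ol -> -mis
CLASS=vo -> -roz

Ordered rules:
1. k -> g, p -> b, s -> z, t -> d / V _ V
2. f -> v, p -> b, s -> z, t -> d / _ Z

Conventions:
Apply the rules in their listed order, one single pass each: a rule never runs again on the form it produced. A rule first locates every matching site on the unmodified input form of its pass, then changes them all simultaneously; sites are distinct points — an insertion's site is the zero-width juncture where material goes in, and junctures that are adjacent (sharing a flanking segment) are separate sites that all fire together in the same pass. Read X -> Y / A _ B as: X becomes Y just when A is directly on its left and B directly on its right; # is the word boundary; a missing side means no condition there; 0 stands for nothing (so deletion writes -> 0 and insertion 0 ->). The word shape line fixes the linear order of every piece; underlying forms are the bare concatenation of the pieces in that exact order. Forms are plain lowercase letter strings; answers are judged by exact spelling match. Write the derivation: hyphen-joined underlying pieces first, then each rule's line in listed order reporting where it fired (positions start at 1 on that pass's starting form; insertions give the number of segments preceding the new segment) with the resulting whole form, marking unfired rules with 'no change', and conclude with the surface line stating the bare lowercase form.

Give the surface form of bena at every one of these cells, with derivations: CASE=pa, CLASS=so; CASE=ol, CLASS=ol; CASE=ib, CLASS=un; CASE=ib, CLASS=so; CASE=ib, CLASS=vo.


cell CASE=pa, CLASS=so:
underlying: bena-e-toz
1. k -> g, p -> b, s -> z, t -> d / V _ V: fires at position(s) 6: benaedoz
2. f -> v, p -> b, s -> z, t -> d / _ Z: no change
surface: benaedoz

cell CASE=ol, CLASS=ol:
underlying: bena-mis-db
1. k -> g, p -> b, s -> z, t -> d / V _ V: no change
2. f -> v, p -> b, s -> z, t -> d / _ Z: fires at position(s) 7: benamizdb
surface: benamizdb

cell CASE=ib, CLASS=un:
underlying: bena-m-pbe
1. k -> g, p -> b, s -> z, t -> d / V _ V: no change
2. f -> v, p -> b, s -> z, t -> d / _ Z: fires at position(s) 6: benambbe
surface: benambbe

cell CASE=ib, CLASS=so:
underlying: bena-e-pbe
1. k -> g, p -> b, s -> z, t -> d / V _ V: no change
2. f -> v, p -> b, s -> z, t -> d / _ Z: fires at position(s) 6: benaebbe
surface: benaebbe

cell CASE=ib, CLASS=vo:
underlying: bena-roz-pbe
1. k -> g, p -> b, s -> z, t -> d / V _ V: no change
2. f -> v, p -> b, s -> z, t -> d / _ Z: fires at position(s) 8: benarozbbe
surface: benarozbbe


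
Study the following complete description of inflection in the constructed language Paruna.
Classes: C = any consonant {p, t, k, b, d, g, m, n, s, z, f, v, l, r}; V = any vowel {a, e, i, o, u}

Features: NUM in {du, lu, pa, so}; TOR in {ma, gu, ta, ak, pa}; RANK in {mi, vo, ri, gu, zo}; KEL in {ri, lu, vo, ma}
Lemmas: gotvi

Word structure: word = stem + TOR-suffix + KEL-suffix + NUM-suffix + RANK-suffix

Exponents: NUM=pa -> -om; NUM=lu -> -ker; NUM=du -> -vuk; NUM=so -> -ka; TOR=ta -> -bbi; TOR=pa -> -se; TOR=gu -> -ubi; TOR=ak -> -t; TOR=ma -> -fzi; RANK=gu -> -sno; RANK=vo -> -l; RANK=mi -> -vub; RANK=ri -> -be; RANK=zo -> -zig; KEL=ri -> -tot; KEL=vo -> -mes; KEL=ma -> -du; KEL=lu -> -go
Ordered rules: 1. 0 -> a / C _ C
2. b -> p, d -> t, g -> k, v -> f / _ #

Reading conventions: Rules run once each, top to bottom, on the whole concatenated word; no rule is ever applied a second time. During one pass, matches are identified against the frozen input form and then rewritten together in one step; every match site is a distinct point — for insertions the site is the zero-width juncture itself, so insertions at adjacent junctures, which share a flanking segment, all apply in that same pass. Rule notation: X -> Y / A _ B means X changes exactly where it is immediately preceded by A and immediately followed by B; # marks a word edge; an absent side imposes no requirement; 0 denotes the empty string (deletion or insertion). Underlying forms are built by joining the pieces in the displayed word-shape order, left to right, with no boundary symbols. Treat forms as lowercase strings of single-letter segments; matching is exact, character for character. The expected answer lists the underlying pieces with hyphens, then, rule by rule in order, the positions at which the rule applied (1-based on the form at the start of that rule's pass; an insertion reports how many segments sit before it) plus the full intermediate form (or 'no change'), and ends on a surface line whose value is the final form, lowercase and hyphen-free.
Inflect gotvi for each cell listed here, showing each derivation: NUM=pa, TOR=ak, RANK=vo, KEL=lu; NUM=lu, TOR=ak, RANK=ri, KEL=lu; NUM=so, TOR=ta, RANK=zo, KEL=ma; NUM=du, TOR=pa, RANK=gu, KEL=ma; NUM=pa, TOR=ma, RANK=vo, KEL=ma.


cell NUM=pa, TOR=ak, RANK=vo, KEL=lu:
underlying: gotvi-t-go-om-l
1. 0 -> a / C _ C: inserts after position(s) 3, 6, 10: gotavitagoomal
2. b -> p, d -> t, g -> k, v -> f / _ #: no change
surface: gotavitagoomal

cell NUM=lu, TOR=ak, RANK=ri, KEL=lu:
underlying: gotvi-t-go-ker-be
1. 0 -> a / C _ C: inserts after position(s) 3, 6, 11: gotavitagokerabe
2. b -> p, d -> t, g -> k, v -> f / _ #: no change
surface: gotavitagokerabe

cell NUM=so, TOR=ta, RANK=zo, KEL=ma:
underlying: gotvi-bbi-du-ka-zig
1. 0 -> a / C _ C: inserts after position(s) 3, 6: gotavibabidukazig
2. b -> p, d -> t, g -> k, v -> f / _ #: fires at position(s) 17: gotavibabidukazik
surface: gotavibabidukazik

cell NUM=du, TOR=pa, RANK=gu, KEL=ma:
underlying: gotvi-se-du-vuk-sno
1. 0 -> a / C _ C: inserts after position(s) 3, 12, 13: gotaviseduvukasano
2. b -> p, d -> t, g -> k, v -> f / _ #: no change
surface: gotaviseduvukasano

cell NUM=pa, TOR=ma, RANK=vo, KEL=ma:
underlying: gotvi-fzi-du-om-l
1. 0 -> a / C _ C: inserts after position(s) 3, 6, 12: gotavifaziduomal
2. b -> p, d -> t, g -> k, v -> f / _ #: no change
surface: gotavifaziduomal


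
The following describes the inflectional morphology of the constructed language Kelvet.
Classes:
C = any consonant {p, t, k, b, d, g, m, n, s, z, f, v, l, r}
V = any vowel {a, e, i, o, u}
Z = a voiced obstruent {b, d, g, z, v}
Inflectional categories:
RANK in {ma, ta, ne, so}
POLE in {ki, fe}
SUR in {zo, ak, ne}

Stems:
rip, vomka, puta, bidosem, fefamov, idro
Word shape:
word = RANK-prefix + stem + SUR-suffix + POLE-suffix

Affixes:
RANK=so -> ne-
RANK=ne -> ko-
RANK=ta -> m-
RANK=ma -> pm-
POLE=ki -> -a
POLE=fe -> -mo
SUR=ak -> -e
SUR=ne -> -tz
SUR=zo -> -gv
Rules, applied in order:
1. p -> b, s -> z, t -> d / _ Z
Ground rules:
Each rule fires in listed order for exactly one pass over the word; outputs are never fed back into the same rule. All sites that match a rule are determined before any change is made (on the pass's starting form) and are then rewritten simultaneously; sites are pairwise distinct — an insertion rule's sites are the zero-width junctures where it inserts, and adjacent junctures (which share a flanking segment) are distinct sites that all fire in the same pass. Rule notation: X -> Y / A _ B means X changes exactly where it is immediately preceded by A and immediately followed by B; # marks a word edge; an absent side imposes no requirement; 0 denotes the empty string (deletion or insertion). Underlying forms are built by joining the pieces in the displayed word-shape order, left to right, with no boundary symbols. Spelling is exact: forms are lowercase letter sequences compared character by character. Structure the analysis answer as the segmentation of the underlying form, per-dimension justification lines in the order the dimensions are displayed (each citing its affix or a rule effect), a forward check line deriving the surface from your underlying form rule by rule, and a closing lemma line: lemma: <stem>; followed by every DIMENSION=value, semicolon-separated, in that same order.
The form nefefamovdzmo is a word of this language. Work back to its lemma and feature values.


underlying: ne-fefamov-tz-mo
RANK=so - signalled by the affix ne-
POLE=fe - signalled by the affix -mo
SUR=ne - signalled by the affix -tz
check: nefefamovtzmo -> nefefamovdzmo
lemma: fefamov; RANK=so; POLE=fe; SUR=ne


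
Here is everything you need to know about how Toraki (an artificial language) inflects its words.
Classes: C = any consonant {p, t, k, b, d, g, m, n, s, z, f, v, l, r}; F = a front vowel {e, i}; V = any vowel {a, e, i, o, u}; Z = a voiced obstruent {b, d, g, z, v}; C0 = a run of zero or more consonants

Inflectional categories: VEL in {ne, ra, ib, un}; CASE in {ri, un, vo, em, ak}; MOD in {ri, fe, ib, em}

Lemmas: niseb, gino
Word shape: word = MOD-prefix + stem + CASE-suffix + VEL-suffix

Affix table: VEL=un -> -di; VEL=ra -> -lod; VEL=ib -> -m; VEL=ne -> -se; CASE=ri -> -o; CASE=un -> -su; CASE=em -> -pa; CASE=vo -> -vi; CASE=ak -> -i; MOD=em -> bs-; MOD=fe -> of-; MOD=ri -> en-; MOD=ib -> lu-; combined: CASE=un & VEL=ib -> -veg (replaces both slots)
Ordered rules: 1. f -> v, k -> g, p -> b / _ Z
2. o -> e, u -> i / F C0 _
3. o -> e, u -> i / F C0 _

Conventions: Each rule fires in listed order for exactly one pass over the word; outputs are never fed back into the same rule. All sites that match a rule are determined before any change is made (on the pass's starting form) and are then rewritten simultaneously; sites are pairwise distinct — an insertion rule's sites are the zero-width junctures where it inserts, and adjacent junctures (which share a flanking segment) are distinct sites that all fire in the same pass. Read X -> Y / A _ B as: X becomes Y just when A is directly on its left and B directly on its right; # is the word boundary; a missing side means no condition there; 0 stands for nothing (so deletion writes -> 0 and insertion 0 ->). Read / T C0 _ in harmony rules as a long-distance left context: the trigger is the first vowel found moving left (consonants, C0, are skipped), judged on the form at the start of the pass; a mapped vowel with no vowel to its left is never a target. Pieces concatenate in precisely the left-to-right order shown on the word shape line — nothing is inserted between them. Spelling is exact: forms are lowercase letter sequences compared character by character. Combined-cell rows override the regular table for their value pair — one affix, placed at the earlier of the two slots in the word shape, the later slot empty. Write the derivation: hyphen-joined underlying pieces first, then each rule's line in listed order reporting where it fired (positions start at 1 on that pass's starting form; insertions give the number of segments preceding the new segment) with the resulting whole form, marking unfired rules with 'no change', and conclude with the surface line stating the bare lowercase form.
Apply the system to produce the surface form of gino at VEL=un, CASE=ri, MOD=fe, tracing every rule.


underlying: of-gino-o-di
1. f -> v, k -> g, p -> b / _ Z: fires at position(s) 2: ovginoodi
2. o -> e, u -> i / F C0 _: fires at position(s) 6: ovgineodi
3. o -> e, u -> i / F C0 _: fires at position(s) 7: ovgineedi
surface: ovgineedi


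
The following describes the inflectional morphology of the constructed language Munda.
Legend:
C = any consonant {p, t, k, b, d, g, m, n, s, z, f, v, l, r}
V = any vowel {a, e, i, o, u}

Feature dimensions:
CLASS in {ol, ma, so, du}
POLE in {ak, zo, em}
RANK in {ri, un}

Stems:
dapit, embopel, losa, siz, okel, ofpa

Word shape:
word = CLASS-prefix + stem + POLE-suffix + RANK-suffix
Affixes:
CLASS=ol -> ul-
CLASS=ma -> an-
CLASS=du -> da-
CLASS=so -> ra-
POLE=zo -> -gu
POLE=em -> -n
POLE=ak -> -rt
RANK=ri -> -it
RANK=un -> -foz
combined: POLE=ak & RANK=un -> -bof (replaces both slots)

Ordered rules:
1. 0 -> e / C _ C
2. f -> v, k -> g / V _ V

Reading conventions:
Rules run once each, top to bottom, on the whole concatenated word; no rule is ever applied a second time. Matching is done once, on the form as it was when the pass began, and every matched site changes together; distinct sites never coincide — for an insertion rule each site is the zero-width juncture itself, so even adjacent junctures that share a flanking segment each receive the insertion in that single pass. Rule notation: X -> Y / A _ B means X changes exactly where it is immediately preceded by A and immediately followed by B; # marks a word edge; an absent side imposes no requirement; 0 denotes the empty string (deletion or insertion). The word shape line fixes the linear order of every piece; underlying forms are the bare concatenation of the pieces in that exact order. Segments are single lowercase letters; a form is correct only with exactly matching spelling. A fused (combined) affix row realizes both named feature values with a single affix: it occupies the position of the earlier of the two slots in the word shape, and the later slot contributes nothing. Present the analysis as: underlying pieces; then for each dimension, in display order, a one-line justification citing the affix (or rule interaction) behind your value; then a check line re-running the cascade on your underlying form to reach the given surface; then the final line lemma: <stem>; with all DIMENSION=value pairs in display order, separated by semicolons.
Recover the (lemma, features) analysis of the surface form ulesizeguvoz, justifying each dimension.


underlying: ul-siz-gu-foz
CLASS=ol - signalled by the affix ul-
POLE=zo - signalled by the affix -gu
RANK=un - signalled by the affix -foz
check: ulsizgufoz -> ulesizegufoz -> ulesizeguvoz
lemma: siz; CLASS=ol; POLE=zo; RANK=un


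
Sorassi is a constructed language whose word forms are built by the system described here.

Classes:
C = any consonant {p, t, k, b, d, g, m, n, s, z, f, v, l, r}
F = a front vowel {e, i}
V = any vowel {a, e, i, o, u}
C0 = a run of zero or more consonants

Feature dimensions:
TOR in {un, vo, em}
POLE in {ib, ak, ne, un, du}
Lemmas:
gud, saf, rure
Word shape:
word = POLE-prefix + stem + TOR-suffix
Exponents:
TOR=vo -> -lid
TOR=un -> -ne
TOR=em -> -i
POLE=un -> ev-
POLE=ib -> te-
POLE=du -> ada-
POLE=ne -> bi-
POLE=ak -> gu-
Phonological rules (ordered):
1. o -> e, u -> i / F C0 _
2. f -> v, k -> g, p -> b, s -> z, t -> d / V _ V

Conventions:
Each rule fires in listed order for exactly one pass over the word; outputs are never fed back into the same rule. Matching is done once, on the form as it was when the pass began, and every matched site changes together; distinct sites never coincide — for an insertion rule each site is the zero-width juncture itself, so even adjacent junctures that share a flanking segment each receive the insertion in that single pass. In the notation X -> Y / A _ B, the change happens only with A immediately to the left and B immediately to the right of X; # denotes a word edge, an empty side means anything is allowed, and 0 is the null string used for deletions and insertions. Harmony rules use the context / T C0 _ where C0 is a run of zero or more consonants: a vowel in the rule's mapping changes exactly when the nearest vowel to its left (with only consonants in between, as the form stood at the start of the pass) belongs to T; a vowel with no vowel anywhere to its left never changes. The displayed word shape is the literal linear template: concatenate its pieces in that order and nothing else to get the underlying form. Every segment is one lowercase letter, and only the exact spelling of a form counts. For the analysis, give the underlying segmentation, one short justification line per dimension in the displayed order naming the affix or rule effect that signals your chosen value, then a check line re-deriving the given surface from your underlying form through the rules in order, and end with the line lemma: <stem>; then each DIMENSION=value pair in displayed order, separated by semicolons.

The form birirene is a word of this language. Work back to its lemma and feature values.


underlying: bi-rure-ne
TOR=un - signalled by the affix -ne
POLE=ne - signalled by the affix bi-
check: birurene -> birirene -> birirene
lemma: rure; TOR=un; POLE=ne


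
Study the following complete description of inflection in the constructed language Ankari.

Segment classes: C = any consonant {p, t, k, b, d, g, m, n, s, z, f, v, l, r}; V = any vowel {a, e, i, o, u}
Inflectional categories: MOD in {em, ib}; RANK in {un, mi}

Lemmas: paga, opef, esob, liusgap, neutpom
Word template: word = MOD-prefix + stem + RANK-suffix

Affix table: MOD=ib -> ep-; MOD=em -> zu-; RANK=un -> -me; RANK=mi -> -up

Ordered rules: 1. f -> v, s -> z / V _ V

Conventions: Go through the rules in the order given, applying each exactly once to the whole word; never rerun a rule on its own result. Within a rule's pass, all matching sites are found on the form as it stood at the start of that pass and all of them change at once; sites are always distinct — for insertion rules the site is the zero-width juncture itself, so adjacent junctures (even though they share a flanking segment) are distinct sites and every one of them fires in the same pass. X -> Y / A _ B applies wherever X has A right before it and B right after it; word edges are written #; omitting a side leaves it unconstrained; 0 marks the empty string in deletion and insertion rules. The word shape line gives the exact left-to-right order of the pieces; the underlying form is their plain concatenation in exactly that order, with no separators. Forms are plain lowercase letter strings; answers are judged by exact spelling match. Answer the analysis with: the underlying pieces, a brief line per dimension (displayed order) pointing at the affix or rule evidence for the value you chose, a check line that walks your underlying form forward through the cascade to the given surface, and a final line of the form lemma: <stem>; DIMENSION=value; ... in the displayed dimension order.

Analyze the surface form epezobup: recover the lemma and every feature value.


underlying: ep-esob-up
MOD=ib - signalled by the affix ep-
RANK=mi - signalled by the affix -up
check: epesobup -> epezobup
lemma: esob; MOD=ib; RANK=mi


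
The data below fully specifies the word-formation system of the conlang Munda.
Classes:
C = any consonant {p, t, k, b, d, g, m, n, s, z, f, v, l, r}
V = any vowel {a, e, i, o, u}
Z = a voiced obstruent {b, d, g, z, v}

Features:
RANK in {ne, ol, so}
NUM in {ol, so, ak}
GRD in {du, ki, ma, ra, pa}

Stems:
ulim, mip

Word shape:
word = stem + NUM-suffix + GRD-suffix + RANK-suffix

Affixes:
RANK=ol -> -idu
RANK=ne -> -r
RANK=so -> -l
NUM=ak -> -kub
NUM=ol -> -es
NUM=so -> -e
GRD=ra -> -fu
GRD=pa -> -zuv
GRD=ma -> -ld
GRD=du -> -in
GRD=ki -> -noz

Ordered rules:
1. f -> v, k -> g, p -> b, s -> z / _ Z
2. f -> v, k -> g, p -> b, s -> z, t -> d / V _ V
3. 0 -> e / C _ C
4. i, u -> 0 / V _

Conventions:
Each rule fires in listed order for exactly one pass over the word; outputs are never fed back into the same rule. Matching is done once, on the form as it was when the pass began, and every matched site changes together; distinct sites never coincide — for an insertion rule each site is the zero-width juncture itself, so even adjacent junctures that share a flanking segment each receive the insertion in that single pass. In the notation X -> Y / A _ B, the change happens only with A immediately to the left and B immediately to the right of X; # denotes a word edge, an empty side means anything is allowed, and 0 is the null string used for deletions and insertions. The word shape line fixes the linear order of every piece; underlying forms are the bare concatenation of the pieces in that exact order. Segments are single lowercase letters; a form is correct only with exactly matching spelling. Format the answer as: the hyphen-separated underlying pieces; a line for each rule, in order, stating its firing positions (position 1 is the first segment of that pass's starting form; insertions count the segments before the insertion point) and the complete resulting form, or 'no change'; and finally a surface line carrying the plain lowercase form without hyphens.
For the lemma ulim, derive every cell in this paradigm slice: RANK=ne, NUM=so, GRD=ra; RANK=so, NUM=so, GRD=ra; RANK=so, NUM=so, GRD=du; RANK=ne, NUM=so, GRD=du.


cell RANK=ne, NUM=so, GRD=ra:
underlying: ulim-e-fu-r
1. f -> v, k -> g, p -> b, s -> z / _ Z: no change
2. f -> v, k -> g, p -> b, s -> z, t -> d / V _ V: fires at position(s) 6: ulimevur
3. 0 -> e / C _ C: no change
4. i, u -> 0 / V _: no change
surface: ulimevur

cell RANK=so, NUM=so, GRD=ra:
underlying: ulim-e-fu-l
1. f -> v, k -> g, p -> b, s -> z / _ Z: no change
2. f -> v, k -> g, p -> b, s -> z, t -> d / V _ V: fires at position(s) 6: ulimevul
3. 0 -> e / C _ C: no change
4. i, u -> 0 / V _: no change
surface: ulimevul

cell RANK=so, NUM=so, GRD=du:
underlying: ulim-e-in-l
1. f -> v, k -> g, p -> b, s -> z / _ Z: no change
2. f -> v, k -> g, p -> b, s -> z, t -> d / V _ V: no change
3. 0 -> e / C _ C: inserts after position(s) 7: ulimeinel
4. i, u -> 0 / V _: fires at position(s) 6: ulimenel
surface: ulimenel

cell RANK=ne, NUM=so, GRD=du:
underlying: ulim-e-in-r
1. f -> v, k -> g, p -> b, s -> z / _ Z: no change
2. f -> v, k -> g, p -> b, s -> z, t -> d / V _ V: no change
3. 0 -> e / C _ C: inserts after position(s) 7: ulimeiner
4. i, u -> 0 / V _: fires at position(s) 6: ulimener
surface: ulimener


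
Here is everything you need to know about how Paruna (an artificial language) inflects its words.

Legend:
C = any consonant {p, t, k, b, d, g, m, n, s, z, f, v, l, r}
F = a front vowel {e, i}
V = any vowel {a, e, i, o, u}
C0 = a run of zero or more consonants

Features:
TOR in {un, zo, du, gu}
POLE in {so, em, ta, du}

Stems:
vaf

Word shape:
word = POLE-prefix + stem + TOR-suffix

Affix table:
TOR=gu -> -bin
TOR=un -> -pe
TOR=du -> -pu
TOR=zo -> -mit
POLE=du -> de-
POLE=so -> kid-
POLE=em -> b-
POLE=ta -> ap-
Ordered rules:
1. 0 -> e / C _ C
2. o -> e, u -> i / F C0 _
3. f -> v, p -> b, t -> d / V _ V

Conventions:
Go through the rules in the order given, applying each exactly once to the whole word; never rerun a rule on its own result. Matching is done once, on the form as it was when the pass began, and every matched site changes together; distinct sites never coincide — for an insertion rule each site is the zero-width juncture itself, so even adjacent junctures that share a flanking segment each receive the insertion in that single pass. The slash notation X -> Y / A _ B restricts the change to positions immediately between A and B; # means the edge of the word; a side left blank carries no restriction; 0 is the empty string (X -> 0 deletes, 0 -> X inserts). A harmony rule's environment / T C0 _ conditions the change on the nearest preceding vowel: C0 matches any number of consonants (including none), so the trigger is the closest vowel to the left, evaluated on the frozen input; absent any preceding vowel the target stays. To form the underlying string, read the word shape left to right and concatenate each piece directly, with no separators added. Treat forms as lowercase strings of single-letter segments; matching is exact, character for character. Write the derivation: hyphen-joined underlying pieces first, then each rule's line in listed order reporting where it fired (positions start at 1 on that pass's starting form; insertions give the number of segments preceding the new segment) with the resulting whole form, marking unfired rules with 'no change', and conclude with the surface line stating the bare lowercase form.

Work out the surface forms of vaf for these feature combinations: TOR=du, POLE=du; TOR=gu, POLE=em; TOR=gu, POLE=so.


cell TOR=du, POLE=du:
underlying: de-vaf-pu
1. 0 -> e / C _ C: inserts after position(s) 5: devafepu
2. o -> e, u -> i / F C0 _: fires at position(s) 8: devafepi
3. f -> v, p -> b, t -> d / V _ V: fires at position(s) 5, 7: devavebi
surface: devavebi

cell TOR=gu, POLE=em:
underlying: b-vaf-bin
1. 0 -> e / C _ C: inserts after position(s) 1, 4: bevafebin
2. o -> e, u -> i / F C0 _: no change
3. f -> v, p -> b, t -> d / V _ V: fires at position(s) 5: bevavebin
surface: bevavebin

cell TOR=gu, POLE=so:
underlying: kid-vaf-bin
1. 0 -> e / C _ C: inserts after position(s) 3, 6: kidevafebin
2. o -> e, u -> i / F C0 _: no change
3. f -> v, p -> b, t -> d / V _ V: fires at position(s) 7: kidevavebin
surface: kidevavebin


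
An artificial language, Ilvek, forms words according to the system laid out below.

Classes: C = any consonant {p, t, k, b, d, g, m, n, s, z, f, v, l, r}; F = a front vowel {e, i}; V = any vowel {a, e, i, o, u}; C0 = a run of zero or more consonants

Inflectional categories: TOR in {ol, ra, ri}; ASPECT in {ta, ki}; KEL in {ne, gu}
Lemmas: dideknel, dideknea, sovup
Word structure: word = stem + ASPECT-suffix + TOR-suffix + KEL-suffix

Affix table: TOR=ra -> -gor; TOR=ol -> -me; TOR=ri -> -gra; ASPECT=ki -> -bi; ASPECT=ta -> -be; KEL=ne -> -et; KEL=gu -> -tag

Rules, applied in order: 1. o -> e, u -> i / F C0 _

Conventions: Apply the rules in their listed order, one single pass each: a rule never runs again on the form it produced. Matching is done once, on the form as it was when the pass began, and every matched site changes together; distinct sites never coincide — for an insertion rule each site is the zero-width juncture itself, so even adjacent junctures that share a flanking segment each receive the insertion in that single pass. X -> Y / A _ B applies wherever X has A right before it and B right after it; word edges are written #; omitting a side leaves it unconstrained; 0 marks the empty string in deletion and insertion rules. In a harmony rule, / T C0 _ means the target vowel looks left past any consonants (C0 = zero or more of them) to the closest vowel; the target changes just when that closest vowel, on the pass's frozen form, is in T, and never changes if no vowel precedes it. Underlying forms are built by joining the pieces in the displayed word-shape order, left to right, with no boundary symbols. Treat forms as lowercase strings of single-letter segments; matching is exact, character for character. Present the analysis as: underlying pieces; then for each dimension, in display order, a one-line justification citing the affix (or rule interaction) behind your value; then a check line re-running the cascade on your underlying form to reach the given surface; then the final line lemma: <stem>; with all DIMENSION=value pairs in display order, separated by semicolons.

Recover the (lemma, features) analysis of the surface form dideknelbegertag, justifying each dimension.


underlying: dideknel-be-gor-tag
TOR=ra - signalled by the affix -gor
ASPECT=ta - signalled by the affix -be
KEL=gu - signalled by the affix -tag
check: dideknelbegortag -> dideknelbegertag
lemma: dideknel; TOR=ra; ASPECT=ta; KEL=gu


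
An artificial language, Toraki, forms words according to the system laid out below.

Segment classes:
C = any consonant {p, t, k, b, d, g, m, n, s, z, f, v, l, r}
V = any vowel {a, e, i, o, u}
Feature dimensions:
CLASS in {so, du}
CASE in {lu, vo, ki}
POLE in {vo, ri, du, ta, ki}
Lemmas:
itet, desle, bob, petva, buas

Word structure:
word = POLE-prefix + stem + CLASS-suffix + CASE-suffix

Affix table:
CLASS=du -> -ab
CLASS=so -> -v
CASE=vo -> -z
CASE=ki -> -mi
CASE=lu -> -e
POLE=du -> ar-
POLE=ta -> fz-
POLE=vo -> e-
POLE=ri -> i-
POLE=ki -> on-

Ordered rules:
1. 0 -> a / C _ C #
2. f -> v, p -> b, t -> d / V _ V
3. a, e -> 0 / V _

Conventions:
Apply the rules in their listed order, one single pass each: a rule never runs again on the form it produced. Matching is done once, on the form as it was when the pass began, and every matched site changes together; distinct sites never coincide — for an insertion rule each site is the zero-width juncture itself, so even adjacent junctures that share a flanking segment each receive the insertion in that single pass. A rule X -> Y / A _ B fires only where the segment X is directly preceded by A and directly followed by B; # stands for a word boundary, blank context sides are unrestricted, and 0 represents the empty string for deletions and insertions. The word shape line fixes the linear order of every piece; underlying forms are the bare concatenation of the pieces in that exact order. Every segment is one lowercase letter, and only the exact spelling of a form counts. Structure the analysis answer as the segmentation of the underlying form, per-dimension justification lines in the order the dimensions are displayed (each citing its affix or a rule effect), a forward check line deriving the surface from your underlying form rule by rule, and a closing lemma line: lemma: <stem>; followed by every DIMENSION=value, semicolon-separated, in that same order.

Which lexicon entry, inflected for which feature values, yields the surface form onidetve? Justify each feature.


underlying: on-itet-v-e
CLASS=so - signalled by the affix -v
CASE=lu - signalled by the affix -e
POLE=ki - signalled by the affix on-
check: onitetve -> onitetve -> onidetve -> onidetve
lemma: itet; CLASS=so; CASE=lu; POLE=ki


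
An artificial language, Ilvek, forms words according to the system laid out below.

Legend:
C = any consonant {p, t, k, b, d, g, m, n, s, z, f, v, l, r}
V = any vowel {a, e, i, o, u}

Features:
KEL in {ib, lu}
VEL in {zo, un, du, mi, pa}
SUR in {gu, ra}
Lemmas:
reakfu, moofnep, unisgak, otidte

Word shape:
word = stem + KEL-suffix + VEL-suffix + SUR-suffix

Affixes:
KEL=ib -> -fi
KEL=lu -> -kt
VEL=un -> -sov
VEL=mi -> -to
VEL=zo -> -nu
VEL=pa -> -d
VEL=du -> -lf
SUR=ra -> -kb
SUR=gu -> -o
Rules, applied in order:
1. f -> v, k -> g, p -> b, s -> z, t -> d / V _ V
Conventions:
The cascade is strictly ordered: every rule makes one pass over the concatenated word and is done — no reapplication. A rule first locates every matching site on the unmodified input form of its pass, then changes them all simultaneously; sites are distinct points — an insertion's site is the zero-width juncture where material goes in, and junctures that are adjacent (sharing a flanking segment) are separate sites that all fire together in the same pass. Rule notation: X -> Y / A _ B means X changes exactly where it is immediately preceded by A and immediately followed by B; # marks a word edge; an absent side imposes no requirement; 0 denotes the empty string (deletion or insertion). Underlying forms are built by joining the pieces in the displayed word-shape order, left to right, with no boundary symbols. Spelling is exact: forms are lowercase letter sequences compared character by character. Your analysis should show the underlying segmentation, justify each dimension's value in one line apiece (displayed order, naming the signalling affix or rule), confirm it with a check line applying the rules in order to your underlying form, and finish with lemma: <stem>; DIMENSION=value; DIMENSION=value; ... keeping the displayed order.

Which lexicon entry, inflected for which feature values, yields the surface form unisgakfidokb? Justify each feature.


underlying: unisgak-fi-to-kb
KEL=ib - signalled by the affix -fi
VEL=mi - signalled by the affix -to
SUR=ra - signalled by the affix -kb
check: unisgakfitokb -> unisgakfidokb
lemma: unisgak; KEL=ib; VEL=mi; SUR=ra


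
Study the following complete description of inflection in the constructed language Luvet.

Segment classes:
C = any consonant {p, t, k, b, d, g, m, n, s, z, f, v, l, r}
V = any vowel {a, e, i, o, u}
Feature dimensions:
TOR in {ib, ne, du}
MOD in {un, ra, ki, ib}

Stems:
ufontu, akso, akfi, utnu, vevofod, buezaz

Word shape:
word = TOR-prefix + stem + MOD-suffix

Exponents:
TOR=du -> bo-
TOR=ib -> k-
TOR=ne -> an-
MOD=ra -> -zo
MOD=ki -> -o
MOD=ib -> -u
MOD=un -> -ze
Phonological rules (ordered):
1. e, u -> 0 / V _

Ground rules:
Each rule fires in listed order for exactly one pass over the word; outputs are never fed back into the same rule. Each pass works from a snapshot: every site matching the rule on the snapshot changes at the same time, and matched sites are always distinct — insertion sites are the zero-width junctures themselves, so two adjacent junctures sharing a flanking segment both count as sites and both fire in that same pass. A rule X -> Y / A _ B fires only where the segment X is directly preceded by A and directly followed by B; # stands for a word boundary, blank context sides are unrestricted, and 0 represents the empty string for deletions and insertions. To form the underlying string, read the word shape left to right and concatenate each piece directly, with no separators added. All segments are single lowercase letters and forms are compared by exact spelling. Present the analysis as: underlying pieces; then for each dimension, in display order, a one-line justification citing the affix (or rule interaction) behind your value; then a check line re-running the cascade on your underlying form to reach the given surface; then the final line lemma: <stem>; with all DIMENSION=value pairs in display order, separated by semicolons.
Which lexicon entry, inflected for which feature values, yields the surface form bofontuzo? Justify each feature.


underlying: bo-ufontu-zo
TOR=du - signalled by the affix bo-
MOD=ra - signalled by the affix -zo
check: boufontuzo -> bofontuzo
lemma: ufontu; TOR=du; MOD=ra


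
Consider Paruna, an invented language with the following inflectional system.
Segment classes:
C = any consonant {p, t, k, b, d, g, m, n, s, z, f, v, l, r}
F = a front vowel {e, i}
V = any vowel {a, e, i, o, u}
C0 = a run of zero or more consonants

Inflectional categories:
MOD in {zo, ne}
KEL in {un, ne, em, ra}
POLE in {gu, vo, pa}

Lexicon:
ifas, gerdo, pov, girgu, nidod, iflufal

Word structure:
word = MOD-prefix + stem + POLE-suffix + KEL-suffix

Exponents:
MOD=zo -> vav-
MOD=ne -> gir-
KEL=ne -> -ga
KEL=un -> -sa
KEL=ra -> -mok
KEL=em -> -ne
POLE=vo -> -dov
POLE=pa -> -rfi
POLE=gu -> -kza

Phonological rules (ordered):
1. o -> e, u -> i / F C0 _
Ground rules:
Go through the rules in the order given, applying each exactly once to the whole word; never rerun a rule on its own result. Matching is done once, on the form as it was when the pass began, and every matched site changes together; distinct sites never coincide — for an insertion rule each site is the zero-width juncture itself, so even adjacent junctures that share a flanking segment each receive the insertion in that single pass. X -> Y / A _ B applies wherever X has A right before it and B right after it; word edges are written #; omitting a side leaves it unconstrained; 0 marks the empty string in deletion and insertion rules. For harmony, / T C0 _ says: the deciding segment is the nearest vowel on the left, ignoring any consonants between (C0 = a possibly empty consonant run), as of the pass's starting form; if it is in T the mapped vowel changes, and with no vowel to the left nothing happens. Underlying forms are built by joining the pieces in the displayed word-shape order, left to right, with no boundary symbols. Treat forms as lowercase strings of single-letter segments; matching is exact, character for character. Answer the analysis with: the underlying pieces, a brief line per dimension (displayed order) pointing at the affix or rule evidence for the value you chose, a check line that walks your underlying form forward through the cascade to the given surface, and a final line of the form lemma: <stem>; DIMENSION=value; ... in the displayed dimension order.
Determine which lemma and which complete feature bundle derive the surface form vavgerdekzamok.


underlying: vav-gerdo-kza-mok
MOD=zo - signalled by the affix vav-
KEL=ra - signalled by the affix -mok
POLE=gu - signalled by the affix -kza
check: vavgerdokzamok -> vavgerdekzamok
lemma: gerdo; MOD=zo; KEL=ra; POLE=gu


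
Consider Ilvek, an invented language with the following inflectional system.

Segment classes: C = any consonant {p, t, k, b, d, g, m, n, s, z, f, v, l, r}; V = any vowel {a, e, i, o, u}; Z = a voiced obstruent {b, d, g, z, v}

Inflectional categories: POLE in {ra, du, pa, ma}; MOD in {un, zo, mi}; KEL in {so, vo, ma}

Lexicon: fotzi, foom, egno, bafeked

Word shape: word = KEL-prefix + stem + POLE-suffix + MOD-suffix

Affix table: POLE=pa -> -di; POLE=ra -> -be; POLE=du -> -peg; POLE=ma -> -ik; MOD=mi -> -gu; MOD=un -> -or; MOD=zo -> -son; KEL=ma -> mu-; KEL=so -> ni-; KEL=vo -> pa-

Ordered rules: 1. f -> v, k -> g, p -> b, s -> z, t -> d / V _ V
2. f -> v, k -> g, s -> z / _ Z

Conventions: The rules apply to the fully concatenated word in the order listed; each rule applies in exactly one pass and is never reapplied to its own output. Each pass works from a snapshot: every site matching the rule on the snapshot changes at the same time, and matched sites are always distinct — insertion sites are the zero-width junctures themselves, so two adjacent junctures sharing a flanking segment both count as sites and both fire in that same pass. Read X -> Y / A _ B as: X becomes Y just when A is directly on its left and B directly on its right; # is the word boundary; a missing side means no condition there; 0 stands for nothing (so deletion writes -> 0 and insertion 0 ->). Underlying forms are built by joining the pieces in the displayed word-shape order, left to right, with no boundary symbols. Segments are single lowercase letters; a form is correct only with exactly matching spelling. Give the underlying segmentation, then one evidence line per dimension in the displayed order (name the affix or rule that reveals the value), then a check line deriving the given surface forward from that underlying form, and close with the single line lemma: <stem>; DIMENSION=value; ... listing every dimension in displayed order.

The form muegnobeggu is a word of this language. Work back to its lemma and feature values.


underlying: mu-egno-peg-gu
POLE=du - signalled by the affix -peg
MOD=mi - signalled by the affix -gu
KEL=ma - signalled by the affix mu-
check: muegnopeggu -> muegnobeggu -> muegnobeggu
lemma: egno; POLE=du; MOD=mi; KEL=ma
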